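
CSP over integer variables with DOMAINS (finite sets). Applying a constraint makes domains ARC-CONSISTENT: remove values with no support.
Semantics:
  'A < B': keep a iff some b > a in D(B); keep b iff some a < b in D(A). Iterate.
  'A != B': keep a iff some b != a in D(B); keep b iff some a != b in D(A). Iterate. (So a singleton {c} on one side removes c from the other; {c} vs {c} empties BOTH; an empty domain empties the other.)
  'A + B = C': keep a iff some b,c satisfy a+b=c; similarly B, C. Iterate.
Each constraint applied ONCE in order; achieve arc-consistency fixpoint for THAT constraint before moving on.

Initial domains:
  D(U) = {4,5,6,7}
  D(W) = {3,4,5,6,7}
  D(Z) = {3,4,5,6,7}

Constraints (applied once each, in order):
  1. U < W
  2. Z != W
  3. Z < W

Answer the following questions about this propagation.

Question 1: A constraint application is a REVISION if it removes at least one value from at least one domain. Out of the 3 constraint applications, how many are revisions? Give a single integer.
Answer: 2

Derivation:
Constraint 1 (U < W) on D(U)={4,5,6,7} D(W)={3,4,5,6,7}: U {4,5,6,7}->{4,5,6}; W {3,4,5,6,7}->{5,6,7} => REVISION
Constraint 2 (Z != W) on D(Z)={3,4,5,6,7} D(W)={5,6,7}: no change => not a revision
Constraint 3 (Z < W) on D(Z)={3,4,5,6,7} D(W)={5,6,7}: Z {3,4,5,6,7}->{3,4,5,6} => REVISION
Total revisions = 2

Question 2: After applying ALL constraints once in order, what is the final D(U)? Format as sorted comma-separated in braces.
Constraint 1 (U < W) on D(U)={4,5,6,7} D(W)={3,4,5,6,7}: U {4,5,6,7}->{4,5,6}; W {3,4,5,6,7}->{5,6,7}
Constraint 2 (Z != W) on D(Z)={3,4,5,6,7} D(W)={5,6,7}: no change
Constraint 3 (Z < W) on D(Z)={3,4,5,6,7} D(W)={5,6,7}: Z {3,4,5,6,7}->{3,4,5,6}
So after all 3 constraints: D(U) = {4,5,6}

Answer: {4,5,6}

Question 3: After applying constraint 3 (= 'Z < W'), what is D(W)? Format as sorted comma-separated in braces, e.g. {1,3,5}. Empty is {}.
Answer: {5,6,7}

Derivation:
Constraint 1 (U < W) on D(U)={4,5,6,7} D(W)={3,4,5,6,7}: U {4,5,6,7}->{4,5,6}; W {3,4,5,6,7}->{5,6,7}
Constraint 2 (Z != W) on D(Z)={3,4,5,6,7} D(W)={5,6,7}: no change
Constraint 3 (Z < W) on D(Z)={3,4,5,6,7} D(W)={5,6,7}: Z {3,4,5,6,7}->{3,4,5,6}
So after constraint 3: D(W) = {5,6,7}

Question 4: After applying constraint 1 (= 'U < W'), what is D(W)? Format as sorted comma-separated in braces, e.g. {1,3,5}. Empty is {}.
Constraint 1 (U < W) on D(U)={4,5,6,7} D(W)={3,4,5,6,7}: U {4,5,6,7}->{4,5,6}; W {3,4,5,6,7}->{5,6,7}
So after constraint 1: D(W) = {5,6,7}

Answer: {5,6,7}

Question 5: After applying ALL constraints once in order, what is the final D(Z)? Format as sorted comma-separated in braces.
Answer: {3,4,5,6}

Derivation:
Constraint 1 (U < W) on D(U)={4,5,6,7} D(W)={3,4,5,6,7}: U {4,5,6,7}->{4,5,6}; W {3,4,5,6,7}->{5,6,7}
Constraint 2 (Z != W) on D(Z)={3,4,5,6,7} D(W)={5,6,7}: no change
Constraint 3 (Z < W) on D(Z)={3,4,5,6,7} D(W)={5,6,7}: Z {3,4,5,6,7}->{3,4,5,6}
So after all 3 constraints: D(Z) = {3,4,5,6}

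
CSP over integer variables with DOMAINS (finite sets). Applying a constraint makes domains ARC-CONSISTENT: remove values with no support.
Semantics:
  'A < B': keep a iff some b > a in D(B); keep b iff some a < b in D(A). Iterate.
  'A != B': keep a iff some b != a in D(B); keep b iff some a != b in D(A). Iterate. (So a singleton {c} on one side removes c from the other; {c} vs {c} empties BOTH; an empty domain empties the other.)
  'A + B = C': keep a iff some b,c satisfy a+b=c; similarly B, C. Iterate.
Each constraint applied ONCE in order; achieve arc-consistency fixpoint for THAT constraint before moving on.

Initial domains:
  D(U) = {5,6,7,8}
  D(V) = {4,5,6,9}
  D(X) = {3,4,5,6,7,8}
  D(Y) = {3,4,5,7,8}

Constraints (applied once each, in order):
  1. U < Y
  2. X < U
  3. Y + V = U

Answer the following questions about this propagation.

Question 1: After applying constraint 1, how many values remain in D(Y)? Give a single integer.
Constraint 1 (U < Y) on D(U)={5,6,7,8} D(Y)={3,4,5,7,8}: U {5,6,7,8}->{5,6,7}; Y {3,4,5,7,8}->{7,8}
So after constraint 1: D(Y)={7,8}, size = 2

Answer: 2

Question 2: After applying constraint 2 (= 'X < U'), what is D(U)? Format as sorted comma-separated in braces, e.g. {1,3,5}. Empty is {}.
Constraint 1 (U < Y) on D(U)={5,6,7,8} D(Y)={3,4,5,7,8}: U {5,6,7,8}->{5,6,7}; Y {3,4,5,7,8}->{7,8}
Constraint 2 (X < U) on D(X)={3,4,5,6,7,8} D(U)={5,6,7}: X {3,4,5,6,7,8}->{3,4,5,6}
So after constraint 2: D(U) = {5,6,7}

Answer: {5,6,7}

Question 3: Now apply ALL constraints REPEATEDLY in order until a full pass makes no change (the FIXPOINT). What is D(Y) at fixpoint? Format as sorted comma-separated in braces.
Answer: {}

Derivation:
pass 0 (initial): D(Y)={3,4,5,7,8}
pass 1: U {5,6,7,8}->{}; V {4,5,6,9}->{}; X {3,4,5,6,7,8}->{3,4,5,6}; Y {3,4,5,7,8}->{}
pass 2: X {3,4,5,6}->{}
pass 3: no change
Fixpoint after 3 passes: D(Y) = {}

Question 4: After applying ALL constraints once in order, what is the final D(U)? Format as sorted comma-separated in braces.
Answer: {}

Derivation:
Constraint 1 (U < Y) on D(U)={5,6,7,8} D(Y)={3,4,5,7,8}: U {5,6,7,8}->{5,6,7}; Y {3,4,5,7,8}->{7,8}
Constraint 2 (X < U) on D(X)={3,4,5,6,7,8} D(U)={5,6,7}: X {3,4,5,6,7,8}->{3,4,5,6}
Constraint 3 (Y + V = U) on D(Y)={7,8} D(V)={4,5,6,9} D(U)={5,6,7}: Y {7,8}->{}; V {4,5,6,9}->{}; U {5,6,7}->{}
So after all 3 constraints: D(U) = {}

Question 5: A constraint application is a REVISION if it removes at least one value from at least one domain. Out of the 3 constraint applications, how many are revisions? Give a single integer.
Constraint 1 (U < Y) on D(U)={5,6,7,8} D(Y)={3,4,5,7,8}: U {5,6,7,8}->{5,6,7}; Y {3,4,5,7,8}->{7,8} => REVISION
Constraint 2 (X < U) on D(X)={3,4,5,6,7,8} D(U)={5,6,7}: X {3,4,5,6,7,8}->{3,4,5,6} => REVISION
Constraint 3 (Y + V = U) on D(Y)={7,8} D(V)={4,5,6,9} D(U)={5,6,7}: Y {7,8}->{}; V {4,5,6,9}->{}; U {5,6,7}->{} => REVISION
Total revisions = 3

Answer: 3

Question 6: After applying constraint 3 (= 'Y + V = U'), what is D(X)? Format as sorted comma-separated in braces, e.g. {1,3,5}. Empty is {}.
Answer: {3,4,5,6}

Derivation:
Constraint 1 (U < Y) on D(U)={5,6,7,8} D(Y)={3,4,5,7,8}: U {5,6,7,8}->{5,6,7}; Y {3,4,5,7,8}->{7,8}
Constraint 2 (X < U) on D(X)={3,4,5,6,7,8} D(U)={5,6,7}: X {3,4,5,6,7,8}->{3,4,5,6}
Constraint 3 (Y + V = U) on D(Y)={7,8} D(V)={4,5,6,9} D(U)={5,6,7}: Y {7,8}->{}; V {4,5,6,9}->{}; U {5,6,7}->{}
So after constraint 3: D(X) = {3,4,5,6}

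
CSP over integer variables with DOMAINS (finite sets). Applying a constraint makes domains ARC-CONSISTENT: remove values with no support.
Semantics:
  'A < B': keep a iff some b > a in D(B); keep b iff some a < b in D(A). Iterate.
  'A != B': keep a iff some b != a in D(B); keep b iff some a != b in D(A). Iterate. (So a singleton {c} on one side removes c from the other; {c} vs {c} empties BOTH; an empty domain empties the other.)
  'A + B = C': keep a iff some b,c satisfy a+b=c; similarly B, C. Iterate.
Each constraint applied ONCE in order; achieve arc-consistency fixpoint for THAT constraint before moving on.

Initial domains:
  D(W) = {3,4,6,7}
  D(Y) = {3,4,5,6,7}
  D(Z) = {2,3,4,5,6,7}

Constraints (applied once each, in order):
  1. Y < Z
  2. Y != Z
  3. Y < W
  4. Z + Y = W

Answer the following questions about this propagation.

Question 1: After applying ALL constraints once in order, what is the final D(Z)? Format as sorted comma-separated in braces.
Constraint 1 (Y < Z) on D(Y)={3,4,5,6,7} D(Z)={2,3,4,5,6,7}: Y {3,4,5,6,7}->{3,4,5,6}; Z {2,3,4,5,6,7}->{4,5,6,7}
Constraint 2 (Y != Z) on D(Y)={3,4,5,6} D(Z)={4,5,6,7}: no change
Constraint 3 (Y < W) on D(Y)={3,4,5,6} D(W)={3,4,6,7}: W {3,4,6,7}->{4,6,7}
Constraint 4 (Z + Y = W) on D(Z)={4,5,6,7} D(Y)={3,4,5,6} D(W)={4,6,7}: Z {4,5,6,7}->{4}; Y {3,4,5,6}->{3}; W {4,6,7}->{7}
So after all 4 constraints: D(Z) = {4}

Answer: {4}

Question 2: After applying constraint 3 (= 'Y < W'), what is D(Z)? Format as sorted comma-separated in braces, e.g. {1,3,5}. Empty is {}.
Constraint 1 (Y < Z) on D(Y)={3,4,5,6,7} D(Z)={2,3,4,5,6,7}: Y {3,4,5,6,7}->{3,4,5,6}; Z {2,3,4,5,6,7}->{4,5,6,7}
Constraint 2 (Y != Z) on D(Y)={3,4,5,6} D(Z)={4,5,6,7}: no change
Constraint 3 (Y < W) on D(Y)={3,4,5,6} D(W)={3,4,6,7}: W {3,4,6,7}->{4,6,7}
So after constraint 3: D(Z) = {4,5,6,7}

Answer: {4,5,6,7}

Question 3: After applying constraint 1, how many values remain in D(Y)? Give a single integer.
Answer: 4

Derivation:
Constraint 1 (Y < Z) on D(Y)={3,4,5,6,7} D(Z)={2,3,4,5,6,7}: Y {3,4,5,6,7}->{3,4,5,6}; Z {2,3,4,5,6,7}->{4,5,6,7}
So after constraint 1: D(Y)={3,4,5,6}, size = 4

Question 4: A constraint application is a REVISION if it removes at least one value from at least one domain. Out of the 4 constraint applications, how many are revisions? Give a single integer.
Answer: 3

Derivation:
Constraint 1 (Y < Z) on D(Y)={3,4,5,6,7} D(Z)={2,3,4,5,6,7}: Y {3,4,5,6,7}->{3,4,5,6}; Z {2,3,4,5,6,7}->{4,5,6,7} => REVISION
Constraint 2 (Y != Z) on D(Y)={3,4,5,6} D(Z)={4,5,6,7}: no change => not a revision
Constraint 3 (Y < W) on D(Y)={3,4,5,6} D(W)={3,4,6,7}: W {3,4,6,7}->{4,6,7} => REVISION
Constraint 4 (Z + Y = W) on D(Z)={4,5,6,7} D(Y)={3,4,5,6} D(W)={4,6,7}: Z {4,5,6,7}->{4}; Y {3,4,5,6}->{3}; W {4,6,7}->{7} => REVISION
Total revisions = 3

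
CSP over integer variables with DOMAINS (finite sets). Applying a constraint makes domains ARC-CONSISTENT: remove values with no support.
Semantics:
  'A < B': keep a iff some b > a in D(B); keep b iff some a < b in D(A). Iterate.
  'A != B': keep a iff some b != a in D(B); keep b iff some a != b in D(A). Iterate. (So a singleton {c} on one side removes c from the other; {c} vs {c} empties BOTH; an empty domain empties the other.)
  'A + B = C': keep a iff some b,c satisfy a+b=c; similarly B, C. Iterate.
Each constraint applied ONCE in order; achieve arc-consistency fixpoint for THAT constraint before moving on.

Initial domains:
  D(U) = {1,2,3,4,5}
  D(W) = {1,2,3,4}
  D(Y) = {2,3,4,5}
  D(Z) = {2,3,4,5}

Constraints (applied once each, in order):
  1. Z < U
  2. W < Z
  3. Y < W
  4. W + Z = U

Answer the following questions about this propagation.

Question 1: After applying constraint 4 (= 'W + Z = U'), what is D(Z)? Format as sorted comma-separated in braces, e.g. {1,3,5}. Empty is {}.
Constraint 1 (Z < U) on D(Z)={2,3,4,5} D(U)={1,2,3,4,5}: Z {2,3,4,5}->{2,3,4}; U {1,2,3,4,5}->{3,4,5}
Constraint 2 (W < Z) on D(W)={1,2,3,4} D(Z)={2,3,4}: W {1,2,3,4}->{1,2,3}
Constraint 3 (Y < W) on D(Y)={2,3,4,5} D(W)={1,2,3}: Y {2,3,4,5}->{2}; W {1,2,3}->{3}
Constraint 4 (W + Z = U) on D(W)={3} D(Z)={2,3,4} D(U)={3,4,5}: Z {2,3,4}->{2}; U {3,4,5}->{5}
So after constraint 4: D(Z) = {2}

Answer: {2}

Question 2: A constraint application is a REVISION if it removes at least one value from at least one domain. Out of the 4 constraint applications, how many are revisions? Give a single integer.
Constraint 1 (Z < U) on D(Z)={2,3,4,5} D(U)={1,2,3,4,5}: Z {2,3,4,5}->{2,3,4}; U {1,2,3,4,5}->{3,4,5} => REVISION
Constraint 2 (W < Z) on D(W)={1,2,3,4} D(Z)={2,3,4}: W {1,2,3,4}->{1,2,3} => REVISION
Constraint 3 (Y < W) on D(Y)={2,3,4,5} D(W)={1,2,3}: Y {2,3,4,5}->{2}; W {1,2,3}->{3} => REVISION
Constraint 4 (W + Z = U) on D(W)={3} D(Z)={2,3,4} D(U)={3,4,5}: Z {2,3,4}->{2}; U {3,4,5}->{5} => REVISION
Total revisions = 4

Answer: 4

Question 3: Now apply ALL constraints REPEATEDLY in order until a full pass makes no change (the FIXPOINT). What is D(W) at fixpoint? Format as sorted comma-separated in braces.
pass 0 (initial): D(W)={1,2,3,4}
pass 1: U {1,2,3,4,5}->{5}; W {1,2,3,4}->{3}; Y {2,3,4,5}->{2}; Z {2,3,4,5}->{2}
pass 2: U {5}->{}; W {3}->{}; Y {2}->{}; Z {2}->{}
pass 3: no change
Fixpoint after 3 passes: D(W) = {}

Answer: {}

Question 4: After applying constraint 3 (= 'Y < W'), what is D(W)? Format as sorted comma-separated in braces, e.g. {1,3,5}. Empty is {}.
Constraint 1 (Z < U) on D(Z)={2,3,4,5} D(U)={1,2,3,4,5}: Z {2,3,4,5}->{2,3,4}; U {1,2,3,4,5}->{3,4,5}
Constraint 2 (W < Z) on D(W)={1,2,3,4} D(Z)={2,3,4}: W {1,2,3,4}->{1,2,3}
Constraint 3 (Y < W) on D(Y)={2,3,4,5} D(W)={1,2,3}: Y {2,3,4,5}->{2}; W {1,2,3}->{3}
So after constraint 3: D(W) = {3}

Answer: {3}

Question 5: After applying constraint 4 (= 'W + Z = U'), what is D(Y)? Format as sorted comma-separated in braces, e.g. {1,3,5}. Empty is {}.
Constraint 1 (Z < U) on D(Z)={2,3,4,5} D(U)={1,2,3,4,5}: Z {2,3,4,5}->{2,3,4}; U {1,2,3,4,5}->{3,4,5}
Constraint 2 (W < Z) on D(W)={1,2,3,4} D(Z)={2,3,4}: W {1,2,3,4}->{1,2,3}
Constraint 3 (Y < W) on D(Y)={2,3,4,5} D(W)={1,2,3}: Y {2,3,4,5}->{2}; W {1,2,3}->{3}
Constraint 4 (W + Z = U) on D(W)={3} D(Z)={2,3,4} D(U)={3,4,5}: Z {2,3,4}->{2}; U {3,4,5}->{5}
So after constraint 4: D(Y) = {2}

Answer: {2}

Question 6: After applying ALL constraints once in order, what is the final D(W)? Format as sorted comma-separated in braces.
Answer: {3}

Derivation:
Constraint 1 (Z < U) on D(Z)={2,3,4,5} D(U)={1,2,3,4,5}: Z {2,3,4,5}->{2,3,4}; U {1,2,3,4,5}->{3,4,5}
Constraint 2 (W < Z) on D(W)={1,2,3,4} D(Z)={2,3,4}: W {1,2,3,4}->{1,2,3}
Constraint 3 (Y < W) on D(Y)={2,3,4,5} D(W)={1,2,3}: Y {2,3,4,5}->{2}; W {1,2,3}->{3}
Constraint 4 (W + Z = U) on D(W)={3} D(Z)={2,3,4} D(U)={3,4,5}: Z {2,3,4}->{2}; U {3,4,5}->{5}
So after all 4 constraints: D(W) = {3}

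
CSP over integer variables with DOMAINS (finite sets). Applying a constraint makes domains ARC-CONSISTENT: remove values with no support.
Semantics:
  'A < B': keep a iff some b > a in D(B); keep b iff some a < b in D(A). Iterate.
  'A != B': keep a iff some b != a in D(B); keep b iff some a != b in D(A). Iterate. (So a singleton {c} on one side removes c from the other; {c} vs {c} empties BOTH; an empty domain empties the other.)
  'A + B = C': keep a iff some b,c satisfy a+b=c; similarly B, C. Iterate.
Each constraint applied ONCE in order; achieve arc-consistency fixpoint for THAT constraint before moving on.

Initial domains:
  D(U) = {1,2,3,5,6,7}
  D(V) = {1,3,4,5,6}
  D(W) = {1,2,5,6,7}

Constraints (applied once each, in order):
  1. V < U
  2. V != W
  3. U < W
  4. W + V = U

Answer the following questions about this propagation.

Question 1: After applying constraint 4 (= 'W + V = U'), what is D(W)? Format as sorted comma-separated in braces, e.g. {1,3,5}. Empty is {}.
Answer: {5}

Derivation:
Constraint 1 (V < U) on D(V)={1,3,4,5,6} D(U)={1,2,3,5,6,7}: U {1,2,3,5,6,7}->{2,3,5,6,7}
Constraint 2 (V != W) on D(V)={1,3,4,5,6} D(W)={1,2,5,6,7}: no change
Constraint 3 (U < W) on D(U)={2,3,5,6,7} D(W)={1,2,5,6,7}: U {2,3,5,6,7}->{2,3,5,6}; W {1,2,5,6,7}->{5,6,7}
Constraint 4 (W + V = U) on D(W)={5,6,7} D(V)={1,3,4,5,6} D(U)={2,3,5,6}: W {5,6,7}->{5}; V {1,3,4,5,6}->{1}; U {2,3,5,6}->{6}
So after constraint 4: D(W) = {5}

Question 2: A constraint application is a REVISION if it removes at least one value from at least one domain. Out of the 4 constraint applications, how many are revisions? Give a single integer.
Answer: 3

Derivation:
Constraint 1 (V < U) on D(V)={1,3,4,5,6} D(U)={1,2,3,5,6,7}: U {1,2,3,5,6,7}->{2,3,5,6,7} => REVISION
Constraint 2 (V != W) on D(V)={1,3,4,5,6} D(W)={1,2,5,6,7}: no change => not a revision
Constraint 3 (U < W) on D(U)={2,3,5,6,7} D(W)={1,2,5,6,7}: U {2,3,5,6,7}->{2,3,5,6}; W {1,2,5,6,7}->{5,6,7} => REVISION
Constraint 4 (W + V = U) on D(W)={5,6,7} D(V)={1,3,4,5,6} D(U)={2,3,5,6}: W {5,6,7}->{5}; V {1,3,4,5,6}->{1}; U {2,3,5,6}->{6} => REVISION
Total revisions = 3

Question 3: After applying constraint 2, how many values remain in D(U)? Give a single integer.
Constraint 1 (V < U) on D(V)={1,3,4,5,6} D(U)={1,2,3,5,6,7}: U {1,2,3,5,6,7}->{2,3,5,6,7}
Constraint 2 (V != W) on D(V)={1,3,4,5,6} D(W)={1,2,5,6,7}: no change
So after constraint 2: D(U)={2,3,5,6,7}, size = 5

Answer: 5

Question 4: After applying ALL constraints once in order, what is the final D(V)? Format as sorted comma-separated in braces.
Constraint 1 (V < U) on D(V)={1,3,4,5,6} D(U)={1,2,3,5,6,7}: U {1,2,3,5,6,7}->{2,3,5,6,7}
Constraint 2 (V != W) on D(V)={1,3,4,5,6} D(W)={1,2,5,6,7}: no change
Constraint 3 (U < W) on D(U)={2,3,5,6,7} D(W)={1,2,5,6,7}: U {2,3,5,6,7}->{2,3,5,6}; W {1,2,5,6,7}->{5,6,7}
Constraint 4 (W + V = U) on D(W)={5,6,7} D(V)={1,3,4,5,6} D(U)={2,3,5,6}: W {5,6,7}->{5}; V {1,3,4,5,6}->{1}; U {2,3,5,6}->{6}
So after all 4 constraints: D(V) = {1}

Answer: {1}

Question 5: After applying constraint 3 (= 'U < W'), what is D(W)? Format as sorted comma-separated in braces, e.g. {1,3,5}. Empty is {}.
Answer: {5,6,7}

Derivation:
Constraint 1 (V < U) on D(V)={1,3,4,5,6} D(U)={1,2,3,5,6,7}: U {1,2,3,5,6,7}->{2,3,5,6,7}
Constraint 2 (V != W) on D(V)={1,3,4,5,6} D(W)={1,2,5,6,7}: no change
Constraint 3 (U < W) on D(U)={2,3,5,6,7} D(W)={1,2,5,6,7}: U {2,3,5,6,7}->{2,3,5,6}; W {1,2,5,6,7}->{5,6,7}
So after constraint 3: D(W) = {5,6,7}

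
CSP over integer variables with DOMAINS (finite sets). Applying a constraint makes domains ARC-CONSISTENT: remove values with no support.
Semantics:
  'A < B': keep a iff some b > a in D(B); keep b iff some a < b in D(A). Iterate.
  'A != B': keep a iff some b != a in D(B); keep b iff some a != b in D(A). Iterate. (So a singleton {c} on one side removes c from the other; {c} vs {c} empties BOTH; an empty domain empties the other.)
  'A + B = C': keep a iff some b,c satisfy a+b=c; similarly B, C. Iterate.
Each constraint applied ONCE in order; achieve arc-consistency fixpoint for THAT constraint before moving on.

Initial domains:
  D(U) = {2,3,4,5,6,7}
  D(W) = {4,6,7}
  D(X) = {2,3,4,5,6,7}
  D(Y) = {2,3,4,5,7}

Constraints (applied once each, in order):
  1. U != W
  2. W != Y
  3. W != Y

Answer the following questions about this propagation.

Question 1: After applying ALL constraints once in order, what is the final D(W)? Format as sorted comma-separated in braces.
Answer: {4,6,7}

Derivation:
Constraint 1 (U != W) on D(U)={2,3,4,5,6,7} D(W)={4,6,7}: no change
Constraint 2 (W != Y) on D(W)={4,6,7} D(Y)={2,3,4,5,7}: no change
Constraint 3 (W != Y) on D(W)={4,6,7} D(Y)={2,3,4,5,7}: no change
So after all 3 constraints: D(W) = {4,6,7}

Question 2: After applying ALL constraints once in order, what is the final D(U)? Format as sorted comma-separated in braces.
Constraint 1 (U != W) on D(U)={2,3,4,5,6,7} D(W)={4,6,7}: no change
Constraint 2 (W != Y) on D(W)={4,6,7} D(Y)={2,3,4,5,7}: no change
Constraint 3 (W != Y) on D(W)={4,6,7} D(Y)={2,3,4,5,7}: no change
So after all 3 constraints: D(U) = {2,3,4,5,6,7}

Answer: {2,3,4,5,6,7}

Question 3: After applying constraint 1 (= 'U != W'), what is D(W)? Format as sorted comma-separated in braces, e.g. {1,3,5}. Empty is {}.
Constraint 1 (U != W) on D(U)={2,3,4,5,6,7} D(W)={4,6,7}: no change
So after constraint 1: D(W) = {4,6,7}

Answer: {4,6,7}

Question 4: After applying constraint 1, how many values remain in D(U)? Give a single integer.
Constraint 1 (U != W) on D(U)={2,3,4,5,6,7} D(W)={4,6,7}: no change
So after constraint 1: D(U)={2,3,4,5,6,7}, size = 6

Answer: 6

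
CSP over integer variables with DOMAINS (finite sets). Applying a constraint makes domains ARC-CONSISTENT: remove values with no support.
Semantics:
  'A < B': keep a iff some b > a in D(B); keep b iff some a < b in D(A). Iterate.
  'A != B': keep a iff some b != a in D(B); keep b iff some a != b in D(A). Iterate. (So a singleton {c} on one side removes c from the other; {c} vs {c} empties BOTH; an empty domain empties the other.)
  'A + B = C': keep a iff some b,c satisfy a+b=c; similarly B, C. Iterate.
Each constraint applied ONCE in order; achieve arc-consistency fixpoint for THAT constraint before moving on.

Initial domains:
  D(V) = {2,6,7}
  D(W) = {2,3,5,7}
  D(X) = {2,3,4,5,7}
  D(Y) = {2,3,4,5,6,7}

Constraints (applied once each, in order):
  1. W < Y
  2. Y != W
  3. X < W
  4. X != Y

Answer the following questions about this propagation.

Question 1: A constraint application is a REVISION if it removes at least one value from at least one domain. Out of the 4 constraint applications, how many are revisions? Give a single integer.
Constraint 1 (W < Y) on D(W)={2,3,5,7} D(Y)={2,3,4,5,6,7}: W {2,3,5,7}->{2,3,5}; Y {2,3,4,5,6,7}->{3,4,5,6,7} => REVISION
Constraint 2 (Y != W) on D(Y)={3,4,5,6,7} D(W)={2,3,5}: no change => not a revision
Constraint 3 (X < W) on D(X)={2,3,4,5,7} D(W)={2,3,5}: X {2,3,4,5,7}->{2,3,4}; W {2,3,5}->{3,5} => REVISION
Constraint 4 (X != Y) on D(X)={2,3,4} D(Y)={3,4,5,6,7}: no change => not a revision
Total revisions = 2

Answer: 2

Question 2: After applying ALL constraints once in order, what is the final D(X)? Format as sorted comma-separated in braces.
Answer: {2,3,4}

Derivation:
Constraint 1 (W < Y) on D(W)={2,3,5,7} D(Y)={2,3,4,5,6,7}: W {2,3,5,7}->{2,3,5}; Y {2,3,4,5,6,7}->{3,4,5,6,7}
Constraint 2 (Y != W) on D(Y)={3,4,5,6,7} D(W)={2,3,5}: no change
Constraint 3 (X < W) on D(X)={2,3,4,5,7} D(W)={2,3,5}: X {2,3,4,5,7}->{2,3,4}; W {2,3,5}->{3,5}
Constraint 4 (X != Y) on D(X)={2,3,4} D(Y)={3,4,5,6,7}: no change
So after all 4 constraints: D(X) = {2,3,4}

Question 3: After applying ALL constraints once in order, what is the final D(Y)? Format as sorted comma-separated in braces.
Answer: {3,4,5,6,7}

Derivation:
Constraint 1 (W < Y) on D(W)={2,3,5,7} D(Y)={2,3,4,5,6,7}: W {2,3,5,7}->{2,3,5}; Y {2,3,4,5,6,7}->{3,4,5,6,7}
Constraint 2 (Y != W) on D(Y)={3,4,5,6,7} D(W)={2,3,5}: no change
Constraint 3 (X < W) on D(X)={2,3,4,5,7} D(W)={2,3,5}: X {2,3,4,5,7}->{2,3,4}; W {2,3,5}->{3,5}
Constraint 4 (X != Y) on D(X)={2,3,4} D(Y)={3,4,5,6,7}: no change
So after all 4 constraints: D(Y) = {3,4,5,6,7}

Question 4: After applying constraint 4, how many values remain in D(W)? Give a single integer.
Answer: 2

Derivation:
Constraint 1 (W < Y) on D(W)={2,3,5,7} D(Y)={2,3,4,5,6,7}: W {2,3,5,7}->{2,3,5}; Y {2,3,4,5,6,7}->{3,4,5,6,7}
Constraint 2 (Y != W) on D(Y)={3,4,5,6,7} D(W)={2,3,5}: no change
Constraint 3 (X < W) on D(X)={2,3,4,5,7} D(W)={2,3,5}: X {2,3,4,5,7}->{2,3,4}; W {2,3,5}->{3,5}
Constraint 4 (X != Y) on D(X)={2,3,4} D(Y)={3,4,5,6,7}: no change
So after constraint 4: D(W)={3,5}, size = 2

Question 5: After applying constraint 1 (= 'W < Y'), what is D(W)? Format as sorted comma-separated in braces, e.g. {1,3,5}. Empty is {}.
Answer: {2,3,5}

Derivation:
Constraint 1 (W < Y) on D(W)={2,3,5,7} D(Y)={2,3,4,5,6,7}: W {2,3,5,7}->{2,3,5}; Y {2,3,4,5,6,7}->{3,4,5,6,7}
So after constraint 1: D(W) = {2,3,5}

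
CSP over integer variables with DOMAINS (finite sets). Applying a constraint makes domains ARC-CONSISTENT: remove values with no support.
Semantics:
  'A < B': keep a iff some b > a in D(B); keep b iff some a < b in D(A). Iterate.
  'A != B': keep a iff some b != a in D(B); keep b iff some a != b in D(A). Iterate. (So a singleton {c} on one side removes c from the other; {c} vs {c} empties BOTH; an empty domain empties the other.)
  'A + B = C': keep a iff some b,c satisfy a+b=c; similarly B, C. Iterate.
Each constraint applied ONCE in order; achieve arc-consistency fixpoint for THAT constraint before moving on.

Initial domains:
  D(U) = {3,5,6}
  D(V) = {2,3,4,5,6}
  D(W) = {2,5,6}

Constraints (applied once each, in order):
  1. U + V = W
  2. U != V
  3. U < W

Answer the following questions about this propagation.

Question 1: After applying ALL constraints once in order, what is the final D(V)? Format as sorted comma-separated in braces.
Constraint 1 (U + V = W) on D(U)={3,5,6} D(V)={2,3,4,5,6} D(W)={2,5,6}: U {3,5,6}->{3}; V {2,3,4,5,6}->{2,3}; W {2,5,6}->{5,6}
Constraint 2 (U != V) on D(U)={3} D(V)={2,3}: V {2,3}->{2}
Constraint 3 (U < W) on D(U)={3} D(W)={5,6}: no change
So after all 3 constraints: D(V) = {2}

Answer: {2}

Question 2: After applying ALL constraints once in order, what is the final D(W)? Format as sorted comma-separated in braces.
Answer: {5,6}

Derivation:
Constraint 1 (U + V = W) on D(U)={3,5,6} D(V)={2,3,4,5,6} D(W)={2,5,6}: U {3,5,6}->{3}; V {2,3,4,5,6}->{2,3}; W {2,5,6}->{5,6}
Constraint 2 (U != V) on D(U)={3} D(V)={2,3}: V {2,3}->{2}
Constraint 3 (U < W) on D(U)={3} D(W)={5,6}: no change
So after all 3 constraints: D(W) = {5,6}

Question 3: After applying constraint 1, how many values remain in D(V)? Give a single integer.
Answer: 2

Derivation:
Constraint 1 (U + V = W) on D(U)={3,5,6} D(V)={2,3,4,5,6} D(W)={2,5,6}: U {3,5,6}->{3}; V {2,3,4,5,6}->{2,3}; W {2,5,6}->{5,6}
So after constraint 1: D(V)={2,3}, size = 2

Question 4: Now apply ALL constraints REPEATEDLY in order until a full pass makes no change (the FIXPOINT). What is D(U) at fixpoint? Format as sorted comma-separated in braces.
pass 0 (initial): D(U)={3,5,6}
pass 1: U {3,5,6}->{3}; V {2,3,4,5,6}->{2}; W {2,5,6}->{5,6}
pass 2: W {5,6}->{5}
pass 3: no change
Fixpoint after 3 passes: D(U) = {3}

Answer: {3}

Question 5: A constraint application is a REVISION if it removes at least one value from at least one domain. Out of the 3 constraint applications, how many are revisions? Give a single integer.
Answer: 2

Derivation:
Constraint 1 (U + V = W) on D(U)={3,5,6} D(V)={2,3,4,5,6} D(W)={2,5,6}: U {3,5,6}->{3}; V {2,3,4,5,6}->{2,3}; W {2,5,6}->{5,6} => REVISION
Constraint 2 (U != V) on D(U)={3} D(V)={2,3}: V {2,3}->{2} => REVISION
Constraint 3 (U < W) on D(U)={3} D(W)={5,6}: no change => not a revision
Total revisions = 2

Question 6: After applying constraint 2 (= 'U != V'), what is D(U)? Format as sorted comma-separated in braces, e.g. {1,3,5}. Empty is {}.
Answer: {3}

Derivation:
Constraint 1 (U + V = W) on D(U)={3,5,6} D(V)={2,3,4,5,6} D(W)={2,5,6}: U {3,5,6}->{3}; V {2,3,4,5,6}->{2,3}; W {2,5,6}->{5,6}
Constraint 2 (U != V) on D(U)={3} D(V)={2,3}: V {2,3}->{2}
So after constraint 2: D(U) = {3}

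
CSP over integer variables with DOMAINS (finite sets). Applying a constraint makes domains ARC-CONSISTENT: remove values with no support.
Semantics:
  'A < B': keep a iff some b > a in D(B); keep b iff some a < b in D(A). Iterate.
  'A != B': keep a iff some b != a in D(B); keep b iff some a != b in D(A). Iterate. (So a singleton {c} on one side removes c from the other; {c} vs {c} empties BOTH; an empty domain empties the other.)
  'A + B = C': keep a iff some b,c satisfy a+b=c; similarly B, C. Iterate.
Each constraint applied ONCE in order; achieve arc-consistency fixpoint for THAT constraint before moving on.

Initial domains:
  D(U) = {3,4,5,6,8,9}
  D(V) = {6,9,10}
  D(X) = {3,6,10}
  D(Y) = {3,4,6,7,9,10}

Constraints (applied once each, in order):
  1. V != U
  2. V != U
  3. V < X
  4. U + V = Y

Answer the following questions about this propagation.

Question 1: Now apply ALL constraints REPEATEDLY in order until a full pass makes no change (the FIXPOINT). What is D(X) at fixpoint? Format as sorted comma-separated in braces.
Answer: {10}

Derivation:
pass 0 (initial): D(X)={3,6,10}
pass 1: U {3,4,5,6,8,9}->{3,4}; V {6,9,10}->{6}; X {3,6,10}->{10}; Y {3,4,6,7,9,10}->{9,10}
pass 2: no change
Fixpoint after 2 passes: D(X) = {10}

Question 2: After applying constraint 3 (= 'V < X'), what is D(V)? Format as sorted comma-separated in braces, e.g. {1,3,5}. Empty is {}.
Answer: {6,9}

Derivation:
Constraint 1 (V != U) on D(V)={6,9,10} D(U)={3,4,5,6,8,9}: no change
Constraint 2 (V != U) on D(V)={6,9,10} D(U)={3,4,5,6,8,9}: no change
Constraint 3 (V < X) on D(V)={6,9,10} D(X)={3,6,10}: V {6,9,10}->{6,9}; X {3,6,10}->{10}
So after constraint 3: D(V) = {6,9}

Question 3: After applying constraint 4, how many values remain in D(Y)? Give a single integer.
Constraint 1 (V != U) on D(V)={6,9,10} D(U)={3,4,5,6,8,9}: no change
Constraint 2 (V != U) on D(V)={6,9,10} D(U)={3,4,5,6,8,9}: no change
Constraint 3 (V < X) on D(V)={6,9,10} D(X)={3,6,10}: V {6,9,10}->{6,9}; X {3,6,10}->{10}
Constraint 4 (U + V = Y) on D(U)={3,4,5,6,8,9} D(V)={6,9} D(Y)={3,4,6,7,9,10}: U {3,4,5,6,8,9}->{3,4}; V {6,9}->{6}; Y {3,4,6,7,9,10}->{9,10}
So after constraint 4: D(Y)={9,10}, size = 2

Answer: 2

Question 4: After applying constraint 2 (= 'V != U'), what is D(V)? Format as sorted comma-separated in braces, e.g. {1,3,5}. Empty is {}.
Answer: {6,9,10}

Derivation:
Constraint 1 (V != U) on D(V)={6,9,10} D(U)={3,4,5,6,8,9}: no change
Constraint 2 (V != U) on D(V)={6,9,10} D(U)={3,4,5,6,8,9}: no change
So after constraint 2: D(V) = {6,9,10}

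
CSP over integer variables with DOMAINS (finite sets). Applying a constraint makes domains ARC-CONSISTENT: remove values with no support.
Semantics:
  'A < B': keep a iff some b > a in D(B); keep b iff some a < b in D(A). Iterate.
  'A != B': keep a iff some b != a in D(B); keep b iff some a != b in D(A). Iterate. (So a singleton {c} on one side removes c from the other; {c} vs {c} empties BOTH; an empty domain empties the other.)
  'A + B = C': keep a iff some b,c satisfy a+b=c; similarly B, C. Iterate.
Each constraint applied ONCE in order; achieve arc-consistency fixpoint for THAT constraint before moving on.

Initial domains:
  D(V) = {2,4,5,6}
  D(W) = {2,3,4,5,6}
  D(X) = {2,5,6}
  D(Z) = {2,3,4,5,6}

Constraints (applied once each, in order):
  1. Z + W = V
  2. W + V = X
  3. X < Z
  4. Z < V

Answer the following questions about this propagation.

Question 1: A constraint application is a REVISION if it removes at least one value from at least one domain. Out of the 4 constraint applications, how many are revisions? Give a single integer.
Constraint 1 (Z + W = V) on D(Z)={2,3,4,5,6} D(W)={2,3,4,5,6} D(V)={2,4,5,6}: Z {2,3,4,5,6}->{2,3,4}; W {2,3,4,5,6}->{2,3,4}; V {2,4,5,6}->{4,5,6} => REVISION
Constraint 2 (W + V = X) on D(W)={2,3,4} D(V)={4,5,6} D(X)={2,5,6}: W {2,3,4}->{2}; V {4,5,6}->{4}; X {2,5,6}->{6} => REVISION
Constraint 3 (X < Z) on D(X)={6} D(Z)={2,3,4}: X {6}->{}; Z {2,3,4}->{} => REVISION
Constraint 4 (Z < V) on D(Z)={} D(V)={4}: V {4}->{} => REVISION
Total revisions = 4

Answer: 4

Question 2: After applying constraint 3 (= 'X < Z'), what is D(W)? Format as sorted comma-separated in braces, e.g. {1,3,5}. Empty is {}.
Constraint 1 (Z + W = V) on D(Z)={2,3,4,5,6} D(W)={2,3,4,5,6} D(V)={2,4,5,6}: Z {2,3,4,5,6}->{2,3,4}; W {2,3,4,5,6}->{2,3,4}; V {2,4,5,6}->{4,5,6}
Constraint 2 (W + V = X) on D(W)={2,3,4} D(V)={4,5,6} D(X)={2,5,6}: W {2,3,4}->{2}; V {4,5,6}->{4}; X {2,5,6}->{6}
Constraint 3 (X < Z) on D(X)={6} D(Z)={2,3,4}: X {6}->{}; Z {2,3,4}->{}
So after constraint 3: D(W) = {2}

Answer: {2}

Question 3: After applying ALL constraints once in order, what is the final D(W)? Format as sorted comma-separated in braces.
Answer: {2}

Derivation:
Constraint 1 (Z + W = V) on D(Z)={2,3,4,5,6} D(W)={2,3,4,5,6} D(V)={2,4,5,6}: Z {2,3,4,5,6}->{2,3,4}; W {2,3,4,5,6}->{2,3,4}; V {2,4,5,6}->{4,5,6}
Constraint 2 (W + V = X) on D(W)={2,3,4} D(V)={4,5,6} D(X)={2,5,6}: W {2,3,4}->{2}; V {4,5,6}->{4}; X {2,5,6}->{6}
Constraint 3 (X < Z) on D(X)={6} D(Z)={2,3,4}: X {6}->{}; Z {2,3,4}->{}
Constraint 4 (Z < V) on D(Z)={} D(V)={4}: V {4}->{}
So after all 4 constraints: D(W) = {2}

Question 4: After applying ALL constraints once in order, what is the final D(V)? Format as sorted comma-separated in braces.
Answer: {}

Derivation:
Constraint 1 (Z + W = V) on D(Z)={2,3,4,5,6} D(W)={2,3,4,5,6} D(V)={2,4,5,6}: Z {2,3,4,5,6}->{2,3,4}; W {2,3,4,5,6}->{2,3,4}; V {2,4,5,6}->{4,5,6}
Constraint 2 (W + V = X) on D(W)={2,3,4} D(V)={4,5,6} D(X)={2,5,6}: W {2,3,4}->{2}; V {4,5,6}->{4}; X {2,5,6}->{6}
Constraint 3 (X < Z) on D(X)={6} D(Z)={2,3,4}: X {6}->{}; Z {2,3,4}->{}
Constraint 4 (Z < V) on D(Z)={} D(V)={4}: V {4}->{}
So after all 4 constraints: D(V) = {}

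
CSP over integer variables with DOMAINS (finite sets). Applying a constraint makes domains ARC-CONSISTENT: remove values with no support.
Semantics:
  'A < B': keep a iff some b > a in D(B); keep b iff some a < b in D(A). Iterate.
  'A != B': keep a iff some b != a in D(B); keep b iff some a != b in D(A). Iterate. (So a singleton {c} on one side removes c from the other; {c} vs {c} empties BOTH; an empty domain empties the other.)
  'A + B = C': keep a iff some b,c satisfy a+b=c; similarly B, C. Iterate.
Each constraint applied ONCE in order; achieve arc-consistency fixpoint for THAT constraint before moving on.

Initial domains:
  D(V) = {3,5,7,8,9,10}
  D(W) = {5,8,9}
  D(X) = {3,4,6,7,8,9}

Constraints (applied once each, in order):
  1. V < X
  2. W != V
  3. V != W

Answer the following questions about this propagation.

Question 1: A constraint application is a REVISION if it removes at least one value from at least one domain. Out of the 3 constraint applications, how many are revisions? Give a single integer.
Answer: 1

Derivation:
Constraint 1 (V < X) on D(V)={3,5,7,8,9,10} D(X)={3,4,6,7,8,9}: V {3,5,7,8,9,10}->{3,5,7,8}; X {3,4,6,7,8,9}->{4,6,7,8,9} => REVISION
Constraint 2 (W != V) on D(W)={5,8,9} D(V)={3,5,7,8}: no change => not a revision
Constraint 3 (V != W) on D(V)={3,5,7,8} D(W)={5,8,9}: no change => not a revision
Total revisions = 1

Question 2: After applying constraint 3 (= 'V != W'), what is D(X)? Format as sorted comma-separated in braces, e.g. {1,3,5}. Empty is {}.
Constraint 1 (V < X) on D(V)={3,5,7,8,9,10} D(X)={3,4,6,7,8,9}: V {3,5,7,8,9,10}->{3,5,7,8}; X {3,4,6,7,8,9}->{4,6,7,8,9}
Constraint 2 (W != V) on D(W)={5,8,9} D(V)={3,5,7,8}: no change
Constraint 3 (V != W) on D(V)={3,5,7,8} D(W)={5,8,9}: no change
So after constraint 3: D(X) = {4,6,7,8,9}

Answer: {4,6,7,8,9}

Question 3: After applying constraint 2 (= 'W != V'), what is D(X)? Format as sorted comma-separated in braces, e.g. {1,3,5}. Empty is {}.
Constraint 1 (V < X) on D(V)={3,5,7,8,9,10} D(X)={3,4,6,7,8,9}: V {3,5,7,8,9,10}->{3,5,7,8}; X {3,4,6,7,8,9}->{4,6,7,8,9}
Constraint 2 (W != V) on D(W)={5,8,9} D(V)={3,5,7,8}: no change
So after constraint 2: D(X) = {4,6,7,8,9}

Answer: {4,6,7,8,9}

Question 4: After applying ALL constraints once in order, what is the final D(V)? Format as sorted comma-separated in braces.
Answer: {3,5,7,8}

Derivation:
Constraint 1 (V < X) on D(V)={3,5,7,8,9,10} D(X)={3,4,6,7,8,9}: V {3,5,7,8,9,10}->{3,5,7,8}; X {3,4,6,7,8,9}->{4,6,7,8,9}
Constraint 2 (W != V) on D(W)={5,8,9} D(V)={3,5,7,8}: no change
Constraint 3 (V != W) on D(V)={3,5,7,8} D(W)={5,8,9}: no change
So after all 3 constraints: D(V) = {3,5,7,8}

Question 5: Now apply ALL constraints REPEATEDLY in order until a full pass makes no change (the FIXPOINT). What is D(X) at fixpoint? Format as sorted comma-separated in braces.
pass 0 (initial): D(X)={3,4,6,7,8,9}
pass 1: V {3,5,7,8,9,10}->{3,5,7,8}; X {3,4,6,7,8,9}->{4,6,7,8,9}
pass 2: no change
Fixpoint after 2 passes: D(X) = {4,6,7,8,9}

Answer: {4,6,7,8,9}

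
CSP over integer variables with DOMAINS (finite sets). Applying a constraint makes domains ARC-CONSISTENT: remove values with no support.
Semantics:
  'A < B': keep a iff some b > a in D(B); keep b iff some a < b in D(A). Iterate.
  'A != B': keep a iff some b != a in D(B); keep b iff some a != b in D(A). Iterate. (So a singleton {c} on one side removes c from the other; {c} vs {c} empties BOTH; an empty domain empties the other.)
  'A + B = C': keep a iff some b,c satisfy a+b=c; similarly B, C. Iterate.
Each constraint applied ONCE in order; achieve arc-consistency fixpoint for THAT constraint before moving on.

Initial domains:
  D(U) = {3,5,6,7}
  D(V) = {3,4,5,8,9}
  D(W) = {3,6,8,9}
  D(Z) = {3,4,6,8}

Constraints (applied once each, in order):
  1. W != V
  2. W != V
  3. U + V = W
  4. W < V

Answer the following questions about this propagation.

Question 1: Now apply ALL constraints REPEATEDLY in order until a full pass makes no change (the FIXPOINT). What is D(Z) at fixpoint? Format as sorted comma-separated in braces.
pass 0 (initial): D(Z)={3,4,6,8}
pass 1: U {3,5,6,7}->{3,5,6}; V {3,4,5,8,9}->{}; W {3,6,8,9}->{}
pass 2: U {3,5,6}->{}
pass 3: no change
Fixpoint after 3 passes: D(Z) = {3,4,6,8}

Answer: {3,4,6,8}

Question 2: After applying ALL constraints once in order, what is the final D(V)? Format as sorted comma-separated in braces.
Constraint 1 (W != V) on D(W)={3,6,8,9} D(V)={3,4,5,8,9}: no change
Constraint 2 (W != V) on D(W)={3,6,8,9} D(V)={3,4,5,8,9}: no change
Constraint 3 (U + V = W) on D(U)={3,5,6,7} D(V)={3,4,5,8,9} D(W)={3,6,8,9}: U {3,5,6,7}->{3,5,6}; V {3,4,5,8,9}->{3,4,5}; W {3,6,8,9}->{6,8,9}
Constraint 4 (W < V) on D(W)={6,8,9} D(V)={3,4,5}: W {6,8,9}->{}; V {3,4,5}->{}
So after all 4 constraints: D(V) = {}

Answer: {}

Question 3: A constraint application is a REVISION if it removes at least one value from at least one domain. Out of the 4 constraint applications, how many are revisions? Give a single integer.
Constraint 1 (W != V) on D(W)={3,6,8,9} D(V)={3,4,5,8,9}: no change => not a revision
Constraint 2 (W != V) on D(W)={3,6,8,9} D(V)={3,4,5,8,9}: no change => not a revision
Constraint 3 (U + V = W) on D(U)={3,5,6,7} D(V)={3,4,5,8,9} D(W)={3,6,8,9}: U {3,5,6,7}->{3,5,6}; V {3,4,5,8,9}->{3,4,5}; W {3,6,8,9}->{6,8,9} => REVISION
Constraint 4 (W < V) on D(W)={6,8,9} D(V)={3,4,5}: W {6,8,9}->{}; V {3,4,5}->{} => REVISION
Total revisions = 2

Answer: 2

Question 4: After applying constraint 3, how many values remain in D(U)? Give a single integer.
Constraint 1 (W != V) on D(W)={3,6,8,9} D(V)={3,4,5,8,9}: no change
Constraint 2 (W != V) on D(W)={3,6,8,9} D(V)={3,4,5,8,9}: no change
Constraint 3 (U + V = W) on D(U)={3,5,6,7} D(V)={3,4,5,8,9} D(W)={3,6,8,9}: U {3,5,6,7}->{3,5,6}; V {3,4,5,8,9}->{3,4,5}; W {3,6,8,9}->{6,8,9}
So after constraint 3: D(U)={3,5,6}, size = 3

Answer: 3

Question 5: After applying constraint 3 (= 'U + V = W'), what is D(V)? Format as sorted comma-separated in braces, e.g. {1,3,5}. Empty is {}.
Constraint 1 (W != V) on D(W)={3,6,8,9} D(V)={3,4,5,8,9}: no change
Constraint 2 (W != V) on D(W)={3,6,8,9} D(V)={3,4,5,8,9}: no change
Constraint 3 (U + V = W) on D(U)={3,5,6,7} D(V)={3,4,5,8,9} D(W)={3,6,8,9}: U {3,5,6,7}->{3,5,6}; V {3,4,5,8,9}->{3,4,5}; W {3,6,8,9}->{6,8,9}
So after constraint 3: D(V) = {3,4,5}

Answer: {3,4,5}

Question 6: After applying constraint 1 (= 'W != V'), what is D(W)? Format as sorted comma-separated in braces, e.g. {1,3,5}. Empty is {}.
Constraint 1 (W != V) on D(W)={3,6,8,9} D(V)={3,4,5,8,9}: no change
So after constraint 1: D(W) = {3,6,8,9}

Answer: {3,6,8,9}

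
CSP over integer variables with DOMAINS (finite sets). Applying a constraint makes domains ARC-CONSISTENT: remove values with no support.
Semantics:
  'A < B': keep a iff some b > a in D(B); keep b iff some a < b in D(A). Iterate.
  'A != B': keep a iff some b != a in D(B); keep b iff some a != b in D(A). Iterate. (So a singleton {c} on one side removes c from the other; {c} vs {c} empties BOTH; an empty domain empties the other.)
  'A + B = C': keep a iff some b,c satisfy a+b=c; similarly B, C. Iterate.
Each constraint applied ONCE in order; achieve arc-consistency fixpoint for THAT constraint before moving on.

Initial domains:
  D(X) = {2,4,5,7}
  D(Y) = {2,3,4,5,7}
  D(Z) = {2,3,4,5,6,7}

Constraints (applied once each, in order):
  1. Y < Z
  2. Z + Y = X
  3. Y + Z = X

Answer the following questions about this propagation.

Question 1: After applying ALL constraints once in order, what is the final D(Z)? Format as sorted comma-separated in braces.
Answer: {3,4,5}

Derivation:
Constraint 1 (Y < Z) on D(Y)={2,3,4,5,7} D(Z)={2,3,4,5,6,7}: Y {2,3,4,5,7}->{2,3,4,5}; Z {2,3,4,5,6,7}->{3,4,5,6,7}
Constraint 2 (Z + Y = X) on D(Z)={3,4,5,6,7} D(Y)={2,3,4,5} D(X)={2,4,5,7}: Z {3,4,5,6,7}->{3,4,5}; Y {2,3,4,5}->{2,3,4}; X {2,4,5,7}->{5,7}
Constraint 3 (Y + Z = X) on D(Y)={2,3,4} D(Z)={3,4,5} D(X)={5,7}: no change
So after all 3 constraints: D(Z) = {3,4,5}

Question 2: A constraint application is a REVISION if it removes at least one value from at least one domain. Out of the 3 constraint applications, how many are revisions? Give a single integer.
Constraint 1 (Y < Z) on D(Y)={2,3,4,5,7} D(Z)={2,3,4,5,6,7}: Y {2,3,4,5,7}->{2,3,4,5}; Z {2,3,4,5,6,7}->{3,4,5,6,7} => REVISION
Constraint 2 (Z + Y = X) on D(Z)={3,4,5,6,7} D(Y)={2,3,4,5} D(X)={2,4,5,7}: Z {3,4,5,6,7}->{3,4,5}; Y {2,3,4,5}->{2,3,4}; X {2,4,5,7}->{5,7} => REVISION
Constraint 3 (Y + Z = X) on D(Y)={2,3,4} D(Z)={3,4,5} D(X)={5,7}: no change => not a revision
Total revisions = 2

Answer: 2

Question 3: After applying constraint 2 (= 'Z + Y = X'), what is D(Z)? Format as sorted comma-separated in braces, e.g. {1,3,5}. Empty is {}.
Answer: {3,4,5}

Derivation:
Constraint 1 (Y < Z) on D(Y)={2,3,4,5,7} D(Z)={2,3,4,5,6,7}: Y {2,3,4,5,7}->{2,3,4,5}; Z {2,3,4,5,6,7}->{3,4,5,6,7}
Constraint 2 (Z + Y = X) on D(Z)={3,4,5,6,7} D(Y)={2,3,4,5} D(X)={2,4,5,7}: Z {3,4,5,6,7}->{3,4,5}; Y {2,3,4,5}->{2,3,4}; X {2,4,5,7}->{5,7}
So after constraint 2: D(Z) = {3,4,5}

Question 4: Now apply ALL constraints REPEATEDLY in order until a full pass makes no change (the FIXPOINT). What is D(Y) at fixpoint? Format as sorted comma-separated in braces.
Answer: {2,3,4}

Derivation:
pass 0 (initial): D(Y)={2,3,4,5,7}
pass 1: X {2,4,5,7}->{5,7}; Y {2,3,4,5,7}->{2,3,4}; Z {2,3,4,5,6,7}->{3,4,5}
pass 2: no change
Fixpoint after 2 passes: D(Y) = {2,3,4}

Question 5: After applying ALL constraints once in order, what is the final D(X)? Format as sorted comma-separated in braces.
Answer: {5,7}

Derivation:
Constraint 1 (Y < Z) on D(Y)={2,3,4,5,7} D(Z)={2,3,4,5,6,7}: Y {2,3,4,5,7}->{2,3,4,5}; Z {2,3,4,5,6,7}->{3,4,5,6,7}
Constraint 2 (Z + Y = X) on D(Z)={3,4,5,6,7} D(Y)={2,3,4,5} D(X)={2,4,5,7}: Z {3,4,5,6,7}->{3,4,5}; Y {2,3,4,5}->{2,3,4}; X {2,4,5,7}->{5,7}
Constraint 3 (Y + Z = X) on D(Y)={2,3,4} D(Z)={3,4,5} D(X)={5,7}: no change
So after all 3 constraints: D(X) = {5,7}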